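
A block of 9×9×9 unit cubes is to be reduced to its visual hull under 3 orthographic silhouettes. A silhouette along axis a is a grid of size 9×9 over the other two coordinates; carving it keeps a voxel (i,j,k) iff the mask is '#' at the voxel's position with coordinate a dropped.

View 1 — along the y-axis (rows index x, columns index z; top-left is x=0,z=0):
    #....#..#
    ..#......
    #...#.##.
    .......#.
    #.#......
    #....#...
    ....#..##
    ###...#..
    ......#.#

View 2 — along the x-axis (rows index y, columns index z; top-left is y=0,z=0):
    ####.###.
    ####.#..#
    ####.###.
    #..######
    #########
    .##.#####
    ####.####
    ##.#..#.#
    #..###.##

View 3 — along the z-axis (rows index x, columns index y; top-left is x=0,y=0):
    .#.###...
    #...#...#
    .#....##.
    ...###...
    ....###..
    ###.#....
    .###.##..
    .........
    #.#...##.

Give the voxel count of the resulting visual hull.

before carving: 729 voxels (9×9×9)
after view 1 [y-axis, 22 of 81 cells solid] → remaining = 198
after view 2 [x-axis, 62 of 81 cells solid] → remaining = 152
after view 3 [z-axis, 29 of 81 cells solid] → remaining = 51

51 voxels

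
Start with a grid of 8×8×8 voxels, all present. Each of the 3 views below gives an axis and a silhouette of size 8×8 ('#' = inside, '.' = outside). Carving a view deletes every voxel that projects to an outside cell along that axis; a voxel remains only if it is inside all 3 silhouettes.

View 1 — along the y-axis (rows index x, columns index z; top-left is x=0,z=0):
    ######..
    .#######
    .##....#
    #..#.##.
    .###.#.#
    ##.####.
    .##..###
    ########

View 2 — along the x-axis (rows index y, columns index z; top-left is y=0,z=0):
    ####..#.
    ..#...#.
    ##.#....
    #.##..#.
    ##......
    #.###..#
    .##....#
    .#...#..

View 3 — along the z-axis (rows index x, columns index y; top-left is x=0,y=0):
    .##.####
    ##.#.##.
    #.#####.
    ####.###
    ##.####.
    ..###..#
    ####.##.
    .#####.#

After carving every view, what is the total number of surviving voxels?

initial block: 8^3 = 512
  1. axis=1 (XZ plane), |mask|=44  ⇒  voxels=352
  2. axis=0 (YZ plane), |mask|=26  ⇒  voxels=145
  3. axis=2 (XY plane), |mask|=46  ⇒  voxels=106

remaining voxels: 106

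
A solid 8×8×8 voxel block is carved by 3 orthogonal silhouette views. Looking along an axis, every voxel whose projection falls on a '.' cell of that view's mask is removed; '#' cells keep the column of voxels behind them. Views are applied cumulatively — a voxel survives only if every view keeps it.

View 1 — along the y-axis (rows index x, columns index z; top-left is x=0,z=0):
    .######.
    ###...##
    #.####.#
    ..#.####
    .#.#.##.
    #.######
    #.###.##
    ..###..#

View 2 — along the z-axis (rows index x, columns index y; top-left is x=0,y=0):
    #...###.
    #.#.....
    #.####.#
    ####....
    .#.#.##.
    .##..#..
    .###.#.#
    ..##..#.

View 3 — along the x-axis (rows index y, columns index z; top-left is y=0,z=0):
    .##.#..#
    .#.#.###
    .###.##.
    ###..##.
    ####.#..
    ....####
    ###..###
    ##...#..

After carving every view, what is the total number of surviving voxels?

92 voxels

full grid |V| = 512
V1 y: intersect with XZ mask (43 set) -- 344 left
V2 z: intersect with XY mask (31 set) -- 169 left
V3 x: intersect with YZ mask (37 set) -- 92 left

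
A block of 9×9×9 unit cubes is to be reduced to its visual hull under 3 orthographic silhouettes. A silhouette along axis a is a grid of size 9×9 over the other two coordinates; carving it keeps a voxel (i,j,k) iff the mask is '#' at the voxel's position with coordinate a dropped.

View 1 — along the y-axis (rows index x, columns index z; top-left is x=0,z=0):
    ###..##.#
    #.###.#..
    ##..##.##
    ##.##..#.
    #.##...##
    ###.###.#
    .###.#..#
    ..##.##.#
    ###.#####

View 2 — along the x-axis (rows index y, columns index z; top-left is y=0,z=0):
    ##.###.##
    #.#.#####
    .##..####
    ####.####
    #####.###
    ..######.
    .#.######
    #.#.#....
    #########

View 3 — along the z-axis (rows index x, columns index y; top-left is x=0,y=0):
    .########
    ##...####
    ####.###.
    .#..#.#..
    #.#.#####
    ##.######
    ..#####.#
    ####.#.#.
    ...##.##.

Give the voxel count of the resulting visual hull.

remaining voxels: 236

initial block: 9^3 = 729
carve view 1 (along y, XZ-mask fill 52/81): 468 voxels remain
carve view 2 (along x, YZ-mask fill 61/81): 350 voxels remain
carve view 3 (along z, XY-mask fill 55/81): 236 voxels remain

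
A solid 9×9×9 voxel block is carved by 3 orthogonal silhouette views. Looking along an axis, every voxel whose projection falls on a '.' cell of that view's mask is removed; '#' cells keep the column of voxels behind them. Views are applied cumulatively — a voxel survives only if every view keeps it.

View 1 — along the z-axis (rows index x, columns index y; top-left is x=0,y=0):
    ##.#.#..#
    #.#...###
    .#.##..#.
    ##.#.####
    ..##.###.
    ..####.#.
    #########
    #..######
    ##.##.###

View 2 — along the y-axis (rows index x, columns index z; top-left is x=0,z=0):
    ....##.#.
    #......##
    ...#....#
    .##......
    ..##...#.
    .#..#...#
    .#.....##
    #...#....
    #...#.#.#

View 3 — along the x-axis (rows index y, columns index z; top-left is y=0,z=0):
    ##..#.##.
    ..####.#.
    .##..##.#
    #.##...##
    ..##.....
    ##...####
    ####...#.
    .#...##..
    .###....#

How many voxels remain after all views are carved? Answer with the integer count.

voxel count = 70

full grid |V| = 729
  1. axis=2 (XY plane), |mask|=54  ⇒  voxels=486
  2. axis=1 (XZ plane), |mask|=25  ⇒  voxels=151
  3. axis=0 (YZ plane), |mask|=40  ⇒  voxels=70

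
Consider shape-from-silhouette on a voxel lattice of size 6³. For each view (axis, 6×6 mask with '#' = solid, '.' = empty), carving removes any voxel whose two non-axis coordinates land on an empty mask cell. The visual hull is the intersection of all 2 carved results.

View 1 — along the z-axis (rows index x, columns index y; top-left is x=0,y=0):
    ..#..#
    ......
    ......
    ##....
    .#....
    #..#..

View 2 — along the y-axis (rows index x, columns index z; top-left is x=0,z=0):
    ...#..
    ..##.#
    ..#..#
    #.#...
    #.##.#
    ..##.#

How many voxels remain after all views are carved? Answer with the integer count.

before carving: 216 voxels (6×6×6)
V1 z: intersect with XY mask (7 set) -- 42 left
V2 y: intersect with XZ mask (15 set) -- 16 left

16 voxels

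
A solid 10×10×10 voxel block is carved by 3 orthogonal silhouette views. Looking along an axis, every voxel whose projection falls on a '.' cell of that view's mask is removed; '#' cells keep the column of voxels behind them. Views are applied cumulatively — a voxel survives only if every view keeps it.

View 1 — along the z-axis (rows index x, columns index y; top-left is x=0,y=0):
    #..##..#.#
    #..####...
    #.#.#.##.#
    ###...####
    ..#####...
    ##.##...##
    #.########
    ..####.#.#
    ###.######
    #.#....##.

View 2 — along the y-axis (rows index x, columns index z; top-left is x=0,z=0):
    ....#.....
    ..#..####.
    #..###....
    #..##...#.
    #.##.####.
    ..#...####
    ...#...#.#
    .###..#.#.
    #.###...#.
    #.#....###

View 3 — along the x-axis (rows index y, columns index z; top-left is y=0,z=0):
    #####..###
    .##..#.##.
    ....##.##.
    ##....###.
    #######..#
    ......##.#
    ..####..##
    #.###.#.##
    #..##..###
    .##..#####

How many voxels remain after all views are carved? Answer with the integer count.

remaining voxels: 169

initial block: 10^3 = 1000
  1. axis=2 (XY plane), |mask|=62  ⇒  voxels=620
  2. axis=1 (XZ plane), |mask|=44  ⇒  voxels=269
  3. axis=0 (YZ plane), |mask|=59  ⇒  voxels=169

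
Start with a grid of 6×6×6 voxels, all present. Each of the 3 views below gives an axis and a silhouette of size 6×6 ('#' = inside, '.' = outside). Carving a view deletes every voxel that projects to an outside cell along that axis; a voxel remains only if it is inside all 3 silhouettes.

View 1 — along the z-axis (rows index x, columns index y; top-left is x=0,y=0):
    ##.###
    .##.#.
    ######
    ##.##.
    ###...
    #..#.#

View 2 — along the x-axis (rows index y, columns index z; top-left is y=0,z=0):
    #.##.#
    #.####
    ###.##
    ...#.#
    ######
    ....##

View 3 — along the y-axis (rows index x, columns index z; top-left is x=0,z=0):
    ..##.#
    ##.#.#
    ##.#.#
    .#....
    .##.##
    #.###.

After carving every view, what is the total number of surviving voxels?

|visual hull| = 53

start: 6×6×6 = 216 voxels
V1 z: intersect with XY mask (24 set) -- 144 left
V2 x: intersect with YZ mask (24 set) -- 98 left
V3 y: intersect with XZ mask (20 set) -- 53 left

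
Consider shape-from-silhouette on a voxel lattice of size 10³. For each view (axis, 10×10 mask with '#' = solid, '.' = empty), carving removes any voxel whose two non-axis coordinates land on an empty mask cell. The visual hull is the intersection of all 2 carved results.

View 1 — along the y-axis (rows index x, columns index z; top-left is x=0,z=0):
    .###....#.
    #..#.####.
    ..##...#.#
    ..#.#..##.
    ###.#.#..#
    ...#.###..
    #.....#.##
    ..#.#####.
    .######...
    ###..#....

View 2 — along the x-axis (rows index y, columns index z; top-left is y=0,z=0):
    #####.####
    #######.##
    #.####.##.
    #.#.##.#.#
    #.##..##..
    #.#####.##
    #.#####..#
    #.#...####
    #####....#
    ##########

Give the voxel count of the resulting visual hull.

remaining voxels: 354

before carving: 1000 voxels (10×10×10)
V1 y: intersect with XZ mask (48 set) -- 480 left
V2 x: intersect with YZ mask (73 set) -- 354 left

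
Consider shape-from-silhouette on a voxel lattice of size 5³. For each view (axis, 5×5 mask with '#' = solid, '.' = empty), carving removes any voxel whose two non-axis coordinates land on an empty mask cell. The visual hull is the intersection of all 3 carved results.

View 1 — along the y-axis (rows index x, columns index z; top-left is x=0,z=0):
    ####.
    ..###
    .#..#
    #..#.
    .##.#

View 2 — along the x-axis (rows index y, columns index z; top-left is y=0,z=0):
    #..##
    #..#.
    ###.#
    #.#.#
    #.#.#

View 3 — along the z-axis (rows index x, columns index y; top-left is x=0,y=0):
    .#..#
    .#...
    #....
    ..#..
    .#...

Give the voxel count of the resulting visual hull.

start: 5×5×5 = 125 voxels
[1] y-view keeps 14 columns → grid now 70
[2] x-view keeps 15 columns → grid now 40
[3] z-view keeps 6 columns → grid now 7

voxel count = 7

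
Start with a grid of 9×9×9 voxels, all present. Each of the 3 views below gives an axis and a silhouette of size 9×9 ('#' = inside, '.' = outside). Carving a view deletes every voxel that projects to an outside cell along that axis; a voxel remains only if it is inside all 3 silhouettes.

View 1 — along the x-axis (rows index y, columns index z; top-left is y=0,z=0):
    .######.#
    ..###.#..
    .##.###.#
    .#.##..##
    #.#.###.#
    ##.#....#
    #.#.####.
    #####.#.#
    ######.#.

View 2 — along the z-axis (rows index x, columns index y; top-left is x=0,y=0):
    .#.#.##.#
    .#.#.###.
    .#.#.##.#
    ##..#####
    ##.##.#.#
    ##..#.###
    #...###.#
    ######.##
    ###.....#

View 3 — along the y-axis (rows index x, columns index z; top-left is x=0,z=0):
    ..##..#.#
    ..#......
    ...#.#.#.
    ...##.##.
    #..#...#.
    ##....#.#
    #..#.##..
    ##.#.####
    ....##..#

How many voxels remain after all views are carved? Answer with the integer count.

before carving: 729 voxels (9×9×9)
after view 1 [x-axis, 52 of 81 cells solid] → remaining = 468
after view 2 [z-axis, 51 of 81 cells solid] → remaining = 291
after view 3 [y-axis, 33 of 81 cells solid] → remaining = 122

remaining voxels: 122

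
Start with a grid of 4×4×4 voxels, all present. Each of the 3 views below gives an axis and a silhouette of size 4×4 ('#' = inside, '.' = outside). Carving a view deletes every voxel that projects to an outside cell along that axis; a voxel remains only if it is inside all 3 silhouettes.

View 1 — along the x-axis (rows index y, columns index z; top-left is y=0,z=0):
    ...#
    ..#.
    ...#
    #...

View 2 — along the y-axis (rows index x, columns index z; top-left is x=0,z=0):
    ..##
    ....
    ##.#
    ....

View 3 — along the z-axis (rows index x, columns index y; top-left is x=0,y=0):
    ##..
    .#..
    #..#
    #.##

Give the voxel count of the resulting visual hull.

voxel count = 4

initial block: 4^3 = 64
carve view 1 (along x, YZ-mask fill 4/16): 16 voxels remain
carve view 2 (along y, XZ-mask fill 5/16): 6 voxels remain
carve view 3 (along z, XY-mask fill 8/16): 4 voxels remain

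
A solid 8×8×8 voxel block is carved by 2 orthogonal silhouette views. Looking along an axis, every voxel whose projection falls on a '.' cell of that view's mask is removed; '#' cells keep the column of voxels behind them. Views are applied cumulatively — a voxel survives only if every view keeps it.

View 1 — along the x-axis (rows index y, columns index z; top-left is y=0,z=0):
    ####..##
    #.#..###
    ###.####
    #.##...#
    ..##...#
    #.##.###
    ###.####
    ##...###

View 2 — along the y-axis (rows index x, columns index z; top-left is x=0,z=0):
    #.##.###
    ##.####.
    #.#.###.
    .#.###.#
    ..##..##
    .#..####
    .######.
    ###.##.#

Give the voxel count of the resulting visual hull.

|visual hull| = 226

before carving: 512 voxels (8×8×8)
  1. axis=0 (YZ plane), |mask|=43  ⇒  voxels=344
  2. axis=1 (XZ plane), |mask|=43  ⇒  voxels=226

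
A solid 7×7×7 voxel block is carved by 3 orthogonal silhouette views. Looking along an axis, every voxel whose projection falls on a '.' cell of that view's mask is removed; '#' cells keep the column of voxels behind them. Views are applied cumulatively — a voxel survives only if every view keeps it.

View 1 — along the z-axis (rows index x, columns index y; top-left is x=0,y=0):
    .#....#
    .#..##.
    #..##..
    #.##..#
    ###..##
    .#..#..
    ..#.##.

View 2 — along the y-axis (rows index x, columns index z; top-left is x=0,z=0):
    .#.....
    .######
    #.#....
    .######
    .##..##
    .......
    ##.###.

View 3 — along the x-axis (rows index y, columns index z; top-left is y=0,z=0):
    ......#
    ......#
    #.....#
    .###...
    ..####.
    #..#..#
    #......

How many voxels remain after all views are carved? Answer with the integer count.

initial block: 7^3 = 343
step 1: project along z, AND mask (22/49) → |grid| = 154
step 2: project along y, AND mask (24/49) → |grid| = 85
step 3: project along x, AND mask (15/49) → |grid| = 24

remaining voxels: 24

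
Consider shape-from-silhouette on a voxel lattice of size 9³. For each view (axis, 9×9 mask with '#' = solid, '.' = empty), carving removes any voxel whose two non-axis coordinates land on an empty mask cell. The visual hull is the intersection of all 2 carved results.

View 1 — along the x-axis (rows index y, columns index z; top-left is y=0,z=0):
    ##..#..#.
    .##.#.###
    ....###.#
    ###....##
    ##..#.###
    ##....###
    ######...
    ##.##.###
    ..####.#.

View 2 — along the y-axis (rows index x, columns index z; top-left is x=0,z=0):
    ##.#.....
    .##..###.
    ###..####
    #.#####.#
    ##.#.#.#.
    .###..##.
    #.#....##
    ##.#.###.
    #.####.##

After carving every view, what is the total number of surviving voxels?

256 voxels

full grid |V| = 729
step 1: project along x, AND mask (48/81) → |grid| = 432
step 2: project along y, AND mask (49/81) → |grid| = 256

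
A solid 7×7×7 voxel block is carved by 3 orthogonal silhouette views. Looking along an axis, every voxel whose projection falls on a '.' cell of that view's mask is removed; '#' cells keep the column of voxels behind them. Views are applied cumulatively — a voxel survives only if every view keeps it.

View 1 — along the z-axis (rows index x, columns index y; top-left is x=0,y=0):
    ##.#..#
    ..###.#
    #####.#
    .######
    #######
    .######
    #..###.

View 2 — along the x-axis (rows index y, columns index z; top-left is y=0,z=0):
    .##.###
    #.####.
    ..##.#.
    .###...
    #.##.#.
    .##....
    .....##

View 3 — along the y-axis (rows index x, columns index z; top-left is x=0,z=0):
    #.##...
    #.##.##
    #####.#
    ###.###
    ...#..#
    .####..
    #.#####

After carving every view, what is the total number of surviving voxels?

start: 7×7×7 = 343 voxels
carve view 1 (along z, XY-mask fill 37/49): 259 voxels remain
carve view 2 (along x, YZ-mask fill 24/49): 125 voxels remain
carve view 3 (along y, XZ-mask fill 32/49): 78 voxels remain

voxel count = 78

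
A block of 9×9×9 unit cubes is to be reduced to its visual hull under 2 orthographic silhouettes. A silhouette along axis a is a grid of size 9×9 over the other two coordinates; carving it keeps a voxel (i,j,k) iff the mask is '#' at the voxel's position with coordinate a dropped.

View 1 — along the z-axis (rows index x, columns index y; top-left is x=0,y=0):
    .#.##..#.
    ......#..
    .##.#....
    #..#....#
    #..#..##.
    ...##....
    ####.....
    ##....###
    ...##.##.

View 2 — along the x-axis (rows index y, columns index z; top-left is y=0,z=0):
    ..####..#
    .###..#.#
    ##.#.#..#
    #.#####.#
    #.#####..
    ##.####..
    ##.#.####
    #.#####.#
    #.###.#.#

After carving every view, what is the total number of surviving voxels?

voxel count = 184

start: 9×9×9 = 729 voxels
step 1: project along z, AND mask (30/81) → |grid| = 270
step 2: project along x, AND mask (54/81) → |grid| = 184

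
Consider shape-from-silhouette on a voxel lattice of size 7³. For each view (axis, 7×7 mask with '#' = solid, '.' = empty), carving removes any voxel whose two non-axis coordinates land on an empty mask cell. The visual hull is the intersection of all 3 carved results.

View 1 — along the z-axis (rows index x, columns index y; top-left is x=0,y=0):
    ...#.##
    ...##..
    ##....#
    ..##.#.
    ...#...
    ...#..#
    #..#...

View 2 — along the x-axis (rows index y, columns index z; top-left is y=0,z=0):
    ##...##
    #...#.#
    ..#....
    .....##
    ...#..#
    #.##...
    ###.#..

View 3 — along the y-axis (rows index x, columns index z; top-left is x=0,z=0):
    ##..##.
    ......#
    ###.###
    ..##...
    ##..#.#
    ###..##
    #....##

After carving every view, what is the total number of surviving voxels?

before carving: 343 voxels (7×7×7)
[1] z-view keeps 16 columns → grid now 112
[2] x-view keeps 19 columns → grid now 44
[3] y-view keeps 25 columns → grid now 32

32 voxels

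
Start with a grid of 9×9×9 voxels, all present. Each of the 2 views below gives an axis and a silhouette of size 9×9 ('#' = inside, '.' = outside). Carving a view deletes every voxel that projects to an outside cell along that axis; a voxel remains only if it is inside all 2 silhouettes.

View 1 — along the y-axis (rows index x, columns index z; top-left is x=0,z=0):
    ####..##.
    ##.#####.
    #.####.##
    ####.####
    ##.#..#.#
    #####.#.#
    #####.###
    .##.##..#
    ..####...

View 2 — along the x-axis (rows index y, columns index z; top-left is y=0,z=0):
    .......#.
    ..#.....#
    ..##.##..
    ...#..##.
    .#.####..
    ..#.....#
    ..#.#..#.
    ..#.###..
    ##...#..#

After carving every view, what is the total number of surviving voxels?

before carving: 729 voxels (9×9×9)
after view 1 [y-axis, 57 of 81 cells solid] → remaining = 513
after view 2 [x-axis, 28 of 81 cells solid] → remaining = 175

voxel count = 175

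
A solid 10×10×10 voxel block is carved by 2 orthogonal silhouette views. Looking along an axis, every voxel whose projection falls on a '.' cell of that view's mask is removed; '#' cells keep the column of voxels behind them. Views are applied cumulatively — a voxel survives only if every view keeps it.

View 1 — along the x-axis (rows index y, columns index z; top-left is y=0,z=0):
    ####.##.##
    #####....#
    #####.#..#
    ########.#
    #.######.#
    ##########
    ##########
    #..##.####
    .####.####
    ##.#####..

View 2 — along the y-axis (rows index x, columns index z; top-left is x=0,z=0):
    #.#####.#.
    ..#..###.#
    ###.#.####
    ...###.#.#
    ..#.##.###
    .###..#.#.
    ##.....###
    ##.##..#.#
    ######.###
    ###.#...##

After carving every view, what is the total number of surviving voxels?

full grid |V| = 1000
step 1: project along x, AND mask (80/100) → |grid| = 800
step 2: project along y, AND mask (62/100) → |grid| = 493

remaining voxels: 493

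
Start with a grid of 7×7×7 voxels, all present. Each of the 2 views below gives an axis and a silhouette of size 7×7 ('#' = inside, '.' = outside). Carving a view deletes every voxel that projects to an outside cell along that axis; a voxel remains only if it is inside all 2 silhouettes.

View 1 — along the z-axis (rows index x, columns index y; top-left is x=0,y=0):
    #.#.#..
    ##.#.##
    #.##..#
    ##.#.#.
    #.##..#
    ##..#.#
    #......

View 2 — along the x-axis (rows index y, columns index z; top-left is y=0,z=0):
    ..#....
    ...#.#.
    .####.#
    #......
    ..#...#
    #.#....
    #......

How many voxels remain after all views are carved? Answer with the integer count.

remaining voxels: 44

initial block: 7^3 = 343
carve view 1 (along z, XY-mask fill 25/49): 175 voxels remain
carve view 2 (along x, YZ-mask fill 14/49): 44 voxels remain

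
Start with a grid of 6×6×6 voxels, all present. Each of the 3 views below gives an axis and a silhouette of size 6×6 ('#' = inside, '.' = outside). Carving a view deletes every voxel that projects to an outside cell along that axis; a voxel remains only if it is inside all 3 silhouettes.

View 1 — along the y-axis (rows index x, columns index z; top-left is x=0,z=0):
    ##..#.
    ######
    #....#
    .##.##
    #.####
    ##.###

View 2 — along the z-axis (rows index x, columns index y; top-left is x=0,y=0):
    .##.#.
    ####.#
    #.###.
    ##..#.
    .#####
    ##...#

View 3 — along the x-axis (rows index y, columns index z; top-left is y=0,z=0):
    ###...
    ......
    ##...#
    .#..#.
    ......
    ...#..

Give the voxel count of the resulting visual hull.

full grid |V| = 216
  1. axis=1 (XZ plane), |mask|=25  ⇒  voxels=150
  2. axis=2 (XY plane), |mask|=23  ⇒  voxels=99
  3. axis=0 (YZ plane), |mask|=9  ⇒  voxels=23

voxel count = 23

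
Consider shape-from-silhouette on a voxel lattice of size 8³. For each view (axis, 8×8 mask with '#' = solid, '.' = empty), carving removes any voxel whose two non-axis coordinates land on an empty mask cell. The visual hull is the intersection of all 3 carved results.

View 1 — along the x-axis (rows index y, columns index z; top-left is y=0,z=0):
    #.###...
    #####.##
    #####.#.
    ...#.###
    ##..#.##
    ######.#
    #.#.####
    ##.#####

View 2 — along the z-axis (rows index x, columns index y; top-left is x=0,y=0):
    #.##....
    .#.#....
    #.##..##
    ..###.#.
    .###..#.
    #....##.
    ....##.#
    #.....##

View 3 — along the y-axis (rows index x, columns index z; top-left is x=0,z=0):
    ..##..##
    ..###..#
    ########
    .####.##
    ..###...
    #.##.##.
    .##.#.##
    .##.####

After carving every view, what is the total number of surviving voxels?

voxel count = 101

initial block: 8^3 = 512
[1] x-view keeps 46 columns → grid now 368
[2] z-view keeps 27 columns → grid now 149
[3] y-view keeps 41 columns → grid now 101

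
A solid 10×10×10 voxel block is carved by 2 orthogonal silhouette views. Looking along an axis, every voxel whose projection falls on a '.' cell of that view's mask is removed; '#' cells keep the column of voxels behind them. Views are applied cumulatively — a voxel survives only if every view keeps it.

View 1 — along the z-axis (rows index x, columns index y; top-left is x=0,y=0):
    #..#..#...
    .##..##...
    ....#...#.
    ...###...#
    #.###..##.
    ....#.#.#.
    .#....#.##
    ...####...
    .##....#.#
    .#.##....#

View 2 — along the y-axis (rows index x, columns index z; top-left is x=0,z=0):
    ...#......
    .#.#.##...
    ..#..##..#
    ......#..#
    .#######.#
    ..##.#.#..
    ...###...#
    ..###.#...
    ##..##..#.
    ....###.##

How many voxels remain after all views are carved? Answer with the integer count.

remaining voxels: 167

before carving: 1000 voxels (10×10×10)
step 1: project along z, AND mask (38/100) → |grid| = 380
step 2: project along y, AND mask (41/100) → |grid| = 167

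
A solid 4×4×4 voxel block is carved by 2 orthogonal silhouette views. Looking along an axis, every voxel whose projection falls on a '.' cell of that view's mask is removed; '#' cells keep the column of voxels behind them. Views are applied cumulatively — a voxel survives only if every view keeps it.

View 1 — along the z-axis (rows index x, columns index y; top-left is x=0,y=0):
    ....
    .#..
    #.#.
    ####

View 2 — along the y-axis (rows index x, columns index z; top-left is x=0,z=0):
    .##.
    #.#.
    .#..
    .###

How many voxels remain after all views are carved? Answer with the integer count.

full grid |V| = 64
  1. axis=2 (XY plane), |mask|=7  ⇒  voxels=28
  2. axis=1 (XZ plane), |mask|=8  ⇒  voxels=16

16 voxels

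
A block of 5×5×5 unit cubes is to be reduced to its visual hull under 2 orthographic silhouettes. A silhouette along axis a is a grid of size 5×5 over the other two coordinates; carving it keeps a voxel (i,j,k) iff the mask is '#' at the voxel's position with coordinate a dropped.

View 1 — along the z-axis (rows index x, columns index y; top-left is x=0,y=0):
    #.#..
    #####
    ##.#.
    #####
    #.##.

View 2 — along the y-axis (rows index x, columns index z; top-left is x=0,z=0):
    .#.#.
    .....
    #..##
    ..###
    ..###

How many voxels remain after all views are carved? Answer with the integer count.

start: 5×5×5 = 125 voxels
V1 z: intersect with XY mask (18 set) -- 90 left
V2 y: intersect with XZ mask (11 set) -- 37 left

|visual hull| = 37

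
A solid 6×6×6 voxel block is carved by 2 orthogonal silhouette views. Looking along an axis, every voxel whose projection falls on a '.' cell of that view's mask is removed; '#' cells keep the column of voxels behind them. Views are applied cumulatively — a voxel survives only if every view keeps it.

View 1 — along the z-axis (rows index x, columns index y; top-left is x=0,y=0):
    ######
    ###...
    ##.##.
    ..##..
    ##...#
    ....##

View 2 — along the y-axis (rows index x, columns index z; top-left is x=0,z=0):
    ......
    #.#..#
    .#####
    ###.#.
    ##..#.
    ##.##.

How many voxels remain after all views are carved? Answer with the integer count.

54 voxels

initial block: 6^3 = 216
[1] z-view keeps 20 columns → grid now 120
[2] y-view keeps 19 columns → grid now 54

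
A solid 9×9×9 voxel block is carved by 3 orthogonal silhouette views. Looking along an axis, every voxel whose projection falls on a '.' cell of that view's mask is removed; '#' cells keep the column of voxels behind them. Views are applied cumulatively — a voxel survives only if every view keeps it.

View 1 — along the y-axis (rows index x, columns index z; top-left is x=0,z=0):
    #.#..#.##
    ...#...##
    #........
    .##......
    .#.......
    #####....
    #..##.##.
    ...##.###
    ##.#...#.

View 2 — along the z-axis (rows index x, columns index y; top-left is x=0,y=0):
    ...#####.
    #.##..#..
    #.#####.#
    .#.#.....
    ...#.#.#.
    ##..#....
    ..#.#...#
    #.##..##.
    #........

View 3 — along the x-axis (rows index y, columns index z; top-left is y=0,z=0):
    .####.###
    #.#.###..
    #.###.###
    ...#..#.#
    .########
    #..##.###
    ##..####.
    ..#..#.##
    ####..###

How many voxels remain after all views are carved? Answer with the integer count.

|visual hull| = 74

start: 9×9×9 = 729 voxels
[1] y-view keeps 31 columns → grid now 279
[2] z-view keeps 33 columns → grid now 110
[3] x-view keeps 53 columns → grid now 74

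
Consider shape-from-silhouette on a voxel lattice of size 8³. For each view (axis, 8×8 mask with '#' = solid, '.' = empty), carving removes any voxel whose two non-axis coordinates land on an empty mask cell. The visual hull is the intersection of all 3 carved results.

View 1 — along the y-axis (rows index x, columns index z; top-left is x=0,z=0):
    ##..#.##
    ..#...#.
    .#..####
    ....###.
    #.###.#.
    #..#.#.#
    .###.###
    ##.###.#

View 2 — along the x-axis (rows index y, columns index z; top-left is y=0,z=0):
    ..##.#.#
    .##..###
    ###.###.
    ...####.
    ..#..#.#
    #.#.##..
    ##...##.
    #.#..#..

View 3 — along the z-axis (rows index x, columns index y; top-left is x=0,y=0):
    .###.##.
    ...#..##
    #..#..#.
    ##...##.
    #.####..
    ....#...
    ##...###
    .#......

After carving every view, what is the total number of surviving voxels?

start: 8×8×8 = 512 voxels
step 1: project along y, AND mask (36/64) → |grid| = 288
step 2: project along x, AND mask (33/64) → |grid| = 148
step 3: project along z, AND mask (27/64) → |grid| = 66

|visual hull| = 66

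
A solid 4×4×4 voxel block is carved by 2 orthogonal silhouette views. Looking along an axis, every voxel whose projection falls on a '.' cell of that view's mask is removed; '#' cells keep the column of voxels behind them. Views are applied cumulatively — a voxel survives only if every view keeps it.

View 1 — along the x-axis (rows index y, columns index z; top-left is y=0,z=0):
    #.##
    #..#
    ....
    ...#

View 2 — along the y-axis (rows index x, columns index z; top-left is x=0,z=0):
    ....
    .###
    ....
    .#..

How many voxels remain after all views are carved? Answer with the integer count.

before carving: 64 voxels (4×4×4)
[1] x-view keeps 6 columns → grid now 24
[2] y-view keeps 4 columns → grid now 4

4 voxels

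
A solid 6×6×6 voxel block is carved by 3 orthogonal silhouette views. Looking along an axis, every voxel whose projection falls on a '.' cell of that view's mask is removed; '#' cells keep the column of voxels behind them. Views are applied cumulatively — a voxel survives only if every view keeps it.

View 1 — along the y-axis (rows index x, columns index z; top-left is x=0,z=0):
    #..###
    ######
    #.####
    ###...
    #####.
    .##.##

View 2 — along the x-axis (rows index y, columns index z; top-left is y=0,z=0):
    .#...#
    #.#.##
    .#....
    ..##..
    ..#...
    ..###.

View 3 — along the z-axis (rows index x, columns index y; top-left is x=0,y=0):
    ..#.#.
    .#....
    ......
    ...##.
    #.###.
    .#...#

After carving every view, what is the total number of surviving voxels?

16 voxels

full grid |V| = 216
carve view 1 (along y, XZ-mask fill 27/36): 162 voxels remain
carve view 2 (along x, YZ-mask fill 13/36): 59 voxels remain
carve view 3 (along z, XY-mask fill 11/36): 16 voxels remain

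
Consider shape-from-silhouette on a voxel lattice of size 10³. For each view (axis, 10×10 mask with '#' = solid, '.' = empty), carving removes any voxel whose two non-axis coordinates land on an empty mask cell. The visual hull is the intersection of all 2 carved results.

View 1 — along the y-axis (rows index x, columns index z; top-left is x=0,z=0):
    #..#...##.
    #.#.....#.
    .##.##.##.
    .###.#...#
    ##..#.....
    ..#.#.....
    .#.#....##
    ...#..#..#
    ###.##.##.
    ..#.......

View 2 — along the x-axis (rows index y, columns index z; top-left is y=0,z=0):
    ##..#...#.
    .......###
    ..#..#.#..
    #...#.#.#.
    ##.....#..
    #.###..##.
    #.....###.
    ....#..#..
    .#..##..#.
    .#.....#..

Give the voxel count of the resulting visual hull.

before carving: 1000 voxels (10×10×10)
[1] y-view keeps 38 columns → grid now 380
[2] x-view keeps 35 columns → grid now 138

138 voxels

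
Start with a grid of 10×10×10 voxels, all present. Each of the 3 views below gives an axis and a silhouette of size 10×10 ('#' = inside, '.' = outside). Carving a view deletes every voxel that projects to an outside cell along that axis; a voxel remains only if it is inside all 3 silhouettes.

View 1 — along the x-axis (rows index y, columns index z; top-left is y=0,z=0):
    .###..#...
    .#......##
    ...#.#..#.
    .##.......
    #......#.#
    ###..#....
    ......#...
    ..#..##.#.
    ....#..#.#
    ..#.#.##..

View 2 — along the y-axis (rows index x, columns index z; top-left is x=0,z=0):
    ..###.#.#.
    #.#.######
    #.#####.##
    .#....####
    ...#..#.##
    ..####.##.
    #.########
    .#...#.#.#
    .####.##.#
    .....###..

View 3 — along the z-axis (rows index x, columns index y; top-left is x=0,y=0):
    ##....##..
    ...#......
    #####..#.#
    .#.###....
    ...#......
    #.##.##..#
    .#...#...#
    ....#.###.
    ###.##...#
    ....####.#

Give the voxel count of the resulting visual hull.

before carving: 1000 voxels (10×10×10)
carve view 1 (along x, YZ-mask fill 31/100): 310 voxels remain
carve view 2 (along y, XZ-mask fill 59/100): 185 voxels remain
carve view 3 (along z, XY-mask fill 41/100): 81 voxels remain

remaining voxels: 81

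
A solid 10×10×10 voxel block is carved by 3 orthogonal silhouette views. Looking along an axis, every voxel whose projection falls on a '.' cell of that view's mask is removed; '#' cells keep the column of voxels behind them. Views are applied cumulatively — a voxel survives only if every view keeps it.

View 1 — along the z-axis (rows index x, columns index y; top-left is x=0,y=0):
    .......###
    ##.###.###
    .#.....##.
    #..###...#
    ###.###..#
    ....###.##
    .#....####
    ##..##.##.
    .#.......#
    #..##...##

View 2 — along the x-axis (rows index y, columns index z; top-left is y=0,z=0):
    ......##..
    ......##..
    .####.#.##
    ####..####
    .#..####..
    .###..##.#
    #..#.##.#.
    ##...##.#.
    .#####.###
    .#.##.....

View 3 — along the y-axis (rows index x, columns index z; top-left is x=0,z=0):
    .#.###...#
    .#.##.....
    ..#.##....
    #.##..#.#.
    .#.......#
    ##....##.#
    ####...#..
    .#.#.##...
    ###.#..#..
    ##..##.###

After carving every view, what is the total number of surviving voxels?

before carving: 1000 voxels (10×10×10)
after view 1 [z-axis, 49 of 100 cells solid] → remaining = 490
after view 2 [x-axis, 51 of 100 cells solid] → remaining = 233
after view 3 [y-axis, 44 of 100 cells solid] → remaining = 103

remaining voxels: 103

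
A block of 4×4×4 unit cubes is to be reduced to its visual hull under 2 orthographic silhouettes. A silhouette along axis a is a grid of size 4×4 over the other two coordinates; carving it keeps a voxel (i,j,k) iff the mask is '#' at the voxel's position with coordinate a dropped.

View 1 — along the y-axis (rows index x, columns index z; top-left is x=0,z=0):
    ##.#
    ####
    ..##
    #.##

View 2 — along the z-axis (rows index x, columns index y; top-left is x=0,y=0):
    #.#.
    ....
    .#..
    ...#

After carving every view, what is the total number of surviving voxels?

11 voxels

initial block: 4^3 = 64
[1] y-view keeps 12 columns → grid now 48
[2] z-view keeps 4 columns → grid now 11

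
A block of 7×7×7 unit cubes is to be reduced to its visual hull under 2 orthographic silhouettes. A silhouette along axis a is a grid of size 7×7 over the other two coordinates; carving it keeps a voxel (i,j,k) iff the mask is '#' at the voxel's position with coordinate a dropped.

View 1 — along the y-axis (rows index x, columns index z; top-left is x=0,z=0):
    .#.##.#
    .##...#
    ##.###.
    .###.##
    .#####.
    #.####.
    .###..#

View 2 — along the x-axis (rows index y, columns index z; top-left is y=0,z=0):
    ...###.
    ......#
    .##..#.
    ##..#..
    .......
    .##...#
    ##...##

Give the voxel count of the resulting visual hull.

remaining voxels: 76

start: 7×7×7 = 343 voxels
V1 y: intersect with XZ mask (31 set) -- 217 left
V2 x: intersect with YZ mask (17 set) -- 76 left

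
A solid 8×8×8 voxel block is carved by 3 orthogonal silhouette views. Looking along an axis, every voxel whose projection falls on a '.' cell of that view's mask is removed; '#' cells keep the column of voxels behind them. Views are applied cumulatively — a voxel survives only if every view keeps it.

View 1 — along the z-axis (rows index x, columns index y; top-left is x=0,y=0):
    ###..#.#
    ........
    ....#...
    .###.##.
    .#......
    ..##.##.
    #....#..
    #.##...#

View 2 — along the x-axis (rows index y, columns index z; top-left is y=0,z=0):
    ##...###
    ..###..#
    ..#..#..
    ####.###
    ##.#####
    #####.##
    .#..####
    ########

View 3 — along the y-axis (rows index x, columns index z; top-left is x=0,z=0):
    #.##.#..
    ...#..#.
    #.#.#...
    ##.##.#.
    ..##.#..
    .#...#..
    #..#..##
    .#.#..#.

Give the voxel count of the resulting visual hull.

start: 8×8×8 = 512 voxels
step 1: project along z, AND mask (22/64) → |grid| = 176
step 2: project along x, AND mask (45/64) → |grid| = 117
step 3: project along y, AND mask (26/64) → |grid| = 52

|visual hull| = 52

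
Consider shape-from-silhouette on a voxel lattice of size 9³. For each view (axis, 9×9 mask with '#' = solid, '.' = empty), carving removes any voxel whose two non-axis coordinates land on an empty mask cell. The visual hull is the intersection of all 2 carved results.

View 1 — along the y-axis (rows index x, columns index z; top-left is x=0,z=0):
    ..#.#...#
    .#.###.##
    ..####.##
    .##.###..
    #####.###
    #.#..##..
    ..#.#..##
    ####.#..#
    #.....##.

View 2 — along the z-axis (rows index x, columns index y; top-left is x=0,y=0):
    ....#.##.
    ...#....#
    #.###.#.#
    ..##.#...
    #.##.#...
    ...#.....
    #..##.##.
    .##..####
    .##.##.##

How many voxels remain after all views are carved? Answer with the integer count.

|visual hull| = 182

full grid |V| = 729
[1] y-view keeps 45 columns → grid now 405
[2] z-view keeps 36 columns → grid now 182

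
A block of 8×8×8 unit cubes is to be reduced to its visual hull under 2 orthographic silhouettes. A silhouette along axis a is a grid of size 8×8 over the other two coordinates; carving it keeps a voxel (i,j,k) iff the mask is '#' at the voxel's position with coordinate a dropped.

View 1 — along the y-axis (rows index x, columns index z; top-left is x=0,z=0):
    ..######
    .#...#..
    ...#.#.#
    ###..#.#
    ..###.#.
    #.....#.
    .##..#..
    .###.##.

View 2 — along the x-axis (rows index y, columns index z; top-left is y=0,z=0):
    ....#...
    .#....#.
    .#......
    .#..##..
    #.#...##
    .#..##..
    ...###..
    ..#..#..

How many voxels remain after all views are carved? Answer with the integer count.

voxel count = 75

before carving: 512 voxels (8×8×8)
V1 y: intersect with XZ mask (30 set) -- 240 left
V2 x: intersect with YZ mask (19 set) -- 75 left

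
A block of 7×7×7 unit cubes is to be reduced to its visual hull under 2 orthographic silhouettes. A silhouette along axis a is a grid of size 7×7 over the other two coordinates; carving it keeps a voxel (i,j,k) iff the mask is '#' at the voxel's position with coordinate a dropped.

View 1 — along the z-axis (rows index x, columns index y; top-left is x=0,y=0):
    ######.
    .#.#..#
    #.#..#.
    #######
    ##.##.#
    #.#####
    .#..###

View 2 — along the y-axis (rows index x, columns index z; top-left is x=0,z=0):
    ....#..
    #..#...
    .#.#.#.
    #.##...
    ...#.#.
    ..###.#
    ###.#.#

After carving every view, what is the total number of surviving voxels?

initial block: 7^3 = 343
  1. axis=2 (XY plane), |mask|=34  ⇒  voxels=238
  2. axis=1 (XZ plane), |mask|=20  ⇒  voxels=96

96 voxels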